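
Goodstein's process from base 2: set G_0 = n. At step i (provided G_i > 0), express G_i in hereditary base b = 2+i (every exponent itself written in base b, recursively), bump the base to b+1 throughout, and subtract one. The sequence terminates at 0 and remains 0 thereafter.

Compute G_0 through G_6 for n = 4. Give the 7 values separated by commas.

4, 26, 41, 60, 83, 109, 139

[0] 4 ≡ 2^2 (base 2). Lift 3: 27. −1: 26.
[1] 26 ≡ 2·3^2 + 2·3 + 2 (base 3). Lift 4: 42. −1: 41.
[2] 41 ≡ 2·4^2 + 2·4 + 1 (base 4). Lift 5: 61. −1: 60.
[3] 60 ≡ 2·5^2 + 2·5 (base 5). Lift 6: 84. −1: 83.
[4] 83 ≡ 2·6^2 + 6 + 5 (base 6). Lift 7: 110. −1: 109.
[5] 109 ≡ 2·7^2 + 7 + 4 (base 7). Lift 8: 140. −1: 139.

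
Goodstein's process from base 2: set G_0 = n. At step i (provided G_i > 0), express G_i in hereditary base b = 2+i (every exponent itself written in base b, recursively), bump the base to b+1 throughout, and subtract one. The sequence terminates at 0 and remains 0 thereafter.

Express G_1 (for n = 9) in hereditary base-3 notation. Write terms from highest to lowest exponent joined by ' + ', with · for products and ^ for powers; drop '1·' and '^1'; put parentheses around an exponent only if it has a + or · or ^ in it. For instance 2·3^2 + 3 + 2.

3^(3 + 1)

step 0: 9 = 2^(2 + 1) + 1; sub 3 for 2: 3^(3 + 1) + 1; = 82; G_1 = 82−1 = 81
step 1: 81 = 3^(3 + 1); sub 4 for 3: 4^(4 + 1); = 1024; G_2 = 1024−1 = 1023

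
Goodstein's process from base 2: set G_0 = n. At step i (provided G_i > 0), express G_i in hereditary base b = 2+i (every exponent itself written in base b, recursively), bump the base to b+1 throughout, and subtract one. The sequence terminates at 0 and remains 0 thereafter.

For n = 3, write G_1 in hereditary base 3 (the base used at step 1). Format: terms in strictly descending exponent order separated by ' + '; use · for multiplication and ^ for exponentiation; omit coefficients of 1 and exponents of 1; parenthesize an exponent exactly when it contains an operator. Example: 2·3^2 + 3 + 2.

step 0: 3 = 2 + 1; sub 3 for 2: 3 + 1; = 4; G_1 = 4−1 = 3
step 1: 3 = 3; sub 4 for 3: 4; = 4; G_2 = 4−1 = 3

3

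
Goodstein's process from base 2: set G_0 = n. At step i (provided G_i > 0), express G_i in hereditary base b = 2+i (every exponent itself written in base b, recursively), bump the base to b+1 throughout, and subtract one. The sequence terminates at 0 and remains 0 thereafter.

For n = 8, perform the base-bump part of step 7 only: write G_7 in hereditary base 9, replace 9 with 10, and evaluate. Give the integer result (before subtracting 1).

[0] 8 ≡ 2^(2 + 1) (base 2). Lift 3: 81. −1: 80.
[1] 80 ≡ 2·3^3 + 2·3^2 + 2·3 + 2 (base 3). Lift 4: 554. −1: 553.
[2] 553 ≡ 2·4^4 + 2·4^2 + 2·4 + 1 (base 4). Lift 5: 6311. −1: 6310.
[3] 6310 ≡ 2·5^5 + 2·5^2 + 2·5 (base 5). Lift 6: 93396. −1: 93395.
[4] 93395 ≡ 2·6^6 + 2·6^2 + 6 + 5 (base 6). Lift 7: 1647196. −1: 1647195.
[5] 1647195 ≡ 2·7^7 + 2·7^2 + 7 + 4 (base 7). Lift 8: 33554572. −1: 33554571.
[6] 33554571 ≡ 2·8^8 + 2·8^2 + 8 + 3 (base 8). Lift 9: 774841152. −1: 774841151.
[7] 774841151 ≡ 2·9^9 + 2·9^2 + 9 + 2 (base 9). Lift 10: 20000000212. −1: 20000000211.

20000000212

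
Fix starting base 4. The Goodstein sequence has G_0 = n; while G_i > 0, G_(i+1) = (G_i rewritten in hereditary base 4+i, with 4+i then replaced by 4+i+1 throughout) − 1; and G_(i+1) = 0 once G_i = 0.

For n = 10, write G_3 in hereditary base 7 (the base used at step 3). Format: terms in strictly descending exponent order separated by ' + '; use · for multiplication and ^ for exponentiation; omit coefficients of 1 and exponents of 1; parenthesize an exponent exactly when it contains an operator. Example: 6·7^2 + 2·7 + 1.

base 4: 10 = 2·4 + 2; at 5: 2·5 + 2 = 12; next = 11
base 5: 11 = 2·5 + 1; at 6: 2·6 + 1 = 13; next = 12
base 6: 12 = 2·6; at 7: 2·7 = 14; next = 13
base 7: 13 = 7 + 6; at 8: 8 + 6 = 14; next = 13

7 + 6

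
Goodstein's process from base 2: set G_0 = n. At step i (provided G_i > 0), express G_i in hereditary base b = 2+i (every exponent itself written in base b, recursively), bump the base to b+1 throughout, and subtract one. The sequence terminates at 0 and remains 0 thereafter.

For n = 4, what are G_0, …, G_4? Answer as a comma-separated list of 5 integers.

4, 26, 41, 60, 83

(0) 4|_2 = 2^2 ↦ 3^3|_3 = 27 ⇒ 26
(1) 26|_3 = 2·3^2 + 2·3 + 2 ↦ 2·4^2 + 2·4 + 2|_4 = 42 ⇒ 41
(2) 41|_4 = 2·4^2 + 2·4 + 1 ↦ 2·5^2 + 2·5 + 1|_5 = 61 ⇒ 60
(3) 60|_5 = 2·5^2 + 2·5 ↦ 2·6^2 + 2·6|_6 = 84 ⇒ 83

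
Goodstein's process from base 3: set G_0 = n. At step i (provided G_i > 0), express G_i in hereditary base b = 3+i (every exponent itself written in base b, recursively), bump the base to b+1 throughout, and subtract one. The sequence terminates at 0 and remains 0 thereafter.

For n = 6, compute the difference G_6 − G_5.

G_0=6  [base 3] 2·3  →[3↦4]→  2·4 = 8  −1 ⇒ G_1=7
G_1=7  [base 4] 4 + 3  →[4↦5]→  5 + 3 = 8  −1 ⇒ G_2=7
G_2=7  [base 5] 5 + 2  →[5↦6]→  6 + 2 = 8  −1 ⇒ G_3=7
G_3=7  [base 6] 6 + 1  →[6↦7]→  7 + 1 = 8  −1 ⇒ G_4=7
G_4=7  [base 7] 7  →[7↦8]→  8 = 8  −1 ⇒ G_5=7
G_5=7  [base 8] 7  →[8↦9]→  7 = 7  −1 ⇒ G_6=6

-1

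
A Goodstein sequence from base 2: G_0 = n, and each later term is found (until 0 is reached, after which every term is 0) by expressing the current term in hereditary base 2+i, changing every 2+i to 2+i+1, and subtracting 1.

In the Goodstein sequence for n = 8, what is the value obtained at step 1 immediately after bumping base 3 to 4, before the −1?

554

step 0: 8 = 2^(2 + 1); sub 3 for 2: 3^(3 + 1); = 81; G_1 = 81−1 = 80
step 1: 80 = 2·3^3 + 2·3^2 + 2·3 + 2; sub 4 for 3: 2·4^4 + 2·4^2 + 2·4 + 2; = 554; G_2 = 554−1 = 553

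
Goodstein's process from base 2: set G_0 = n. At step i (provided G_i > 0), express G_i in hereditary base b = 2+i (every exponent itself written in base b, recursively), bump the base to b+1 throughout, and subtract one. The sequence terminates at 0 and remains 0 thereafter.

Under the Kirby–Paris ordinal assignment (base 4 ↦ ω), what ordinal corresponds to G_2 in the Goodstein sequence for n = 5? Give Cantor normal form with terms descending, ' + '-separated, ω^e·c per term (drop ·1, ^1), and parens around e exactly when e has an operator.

ω^3·3 + ω^2·3 + ω·3 + 3

G_0 = 5. HB_2(5) = 2^2 + 1. Bump = 28. G_1 = 27.
G_1 = 27. HB_3(27) = 3^3. Bump = 256. G_2 = 255.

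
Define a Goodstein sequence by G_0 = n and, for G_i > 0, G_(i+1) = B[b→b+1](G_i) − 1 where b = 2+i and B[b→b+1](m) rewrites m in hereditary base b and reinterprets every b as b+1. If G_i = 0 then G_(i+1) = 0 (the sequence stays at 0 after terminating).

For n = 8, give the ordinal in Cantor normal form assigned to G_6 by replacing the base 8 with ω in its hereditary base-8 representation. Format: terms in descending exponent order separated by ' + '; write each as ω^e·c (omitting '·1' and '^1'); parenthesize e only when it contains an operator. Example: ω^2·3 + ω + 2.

[0] 8 ≡ 2^(2 + 1) (base 2). Lift 3: 81. −1: 80.
[1] 80 ≡ 2·3^3 + 2·3^2 + 2·3 + 2 (base 3). Lift 4: 554. −1: 553.
[2] 553 ≡ 2·4^4 + 2·4^2 + 2·4 + 1 (base 4). Lift 5: 6311. −1: 6310.
[3] 6310 ≡ 2·5^5 + 2·5^2 + 2·5 (base 5). Lift 6: 93396. −1: 93395.
[4] 93395 ≡ 2·6^6 + 2·6^2 + 6 + 5 (base 6). Lift 7: 1647196. −1: 1647195.
[5] 1647195 ≡ 2·7^7 + 2·7^2 + 7 + 4 (base 7). Lift 8: 33554572. −1: 33554571.
[6] 33554571 ≡ 2·8^8 + 2·8^2 + 8 + 3 (base 8). Lift 9: 774841152. −1: 774841151.

ω^ω·2 + ω^2·2 + ω + 3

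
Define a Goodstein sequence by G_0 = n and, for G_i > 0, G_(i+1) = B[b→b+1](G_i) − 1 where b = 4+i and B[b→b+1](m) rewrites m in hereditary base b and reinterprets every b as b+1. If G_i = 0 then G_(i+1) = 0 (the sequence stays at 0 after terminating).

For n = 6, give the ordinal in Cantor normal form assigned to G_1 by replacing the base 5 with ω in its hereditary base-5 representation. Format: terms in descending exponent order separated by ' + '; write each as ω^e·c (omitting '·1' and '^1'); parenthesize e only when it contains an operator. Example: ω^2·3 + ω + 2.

G_0 = 6. HB_4(6) = 4 + 2. Bump = 7. G_1 = 6.
G_1 = 6. HB_5(6) = 5 + 1. Bump = 7. G_2 = 6.

ω + 1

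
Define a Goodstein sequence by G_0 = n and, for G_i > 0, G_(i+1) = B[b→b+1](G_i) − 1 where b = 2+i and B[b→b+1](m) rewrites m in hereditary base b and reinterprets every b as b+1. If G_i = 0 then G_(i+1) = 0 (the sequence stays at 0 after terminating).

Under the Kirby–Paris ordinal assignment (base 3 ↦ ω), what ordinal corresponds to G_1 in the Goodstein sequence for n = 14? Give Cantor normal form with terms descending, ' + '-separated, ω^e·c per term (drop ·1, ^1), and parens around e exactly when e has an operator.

ω^(ω + 1) + ω^ω + 2

base 2: 14 = 2^(2 + 1) + 2^2 + 2; at 3: 3^(3 + 1) + 3^3 + 3 = 111; next = 110
base 3: 110 = 3^(3 + 1) + 3^3 + 2; at 4: 4^(4 + 1) + 4^4 + 2 = 1282; next = 1281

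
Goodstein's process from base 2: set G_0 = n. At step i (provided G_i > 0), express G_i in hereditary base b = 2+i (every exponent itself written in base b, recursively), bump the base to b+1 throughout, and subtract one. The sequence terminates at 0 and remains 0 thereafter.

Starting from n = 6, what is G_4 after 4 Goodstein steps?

G_0=6  [base 2] 2^2 + 2  →[2↦3]→  3^3 + 3 = 30  −1 ⇒ G_1=29
G_1=29  [base 3] 3^3 + 2  →[3↦4]→  4^4 + 2 = 258  −1 ⇒ G_2=257
G_2=257  [base 4] 4^4 + 1  →[4↦5]→  5^5 + 1 = 3126  −1 ⇒ G_3=3125
G_3=3125  [base 5] 5^5  →[5↦6]→  6^6 = 46656  −1 ⇒ G_4=46655
G_4=46655  [base 6] 5·6^5 + 5·6^4 + 5·6^3 + 5·6^2 + 5·6 + 5  →[6↦7]→  5·7^5 + 5·7^4 + 5·7^3 + 5·7^2 + 5·7 + 5 = 98040  −1 ⇒ G_5=98039

46655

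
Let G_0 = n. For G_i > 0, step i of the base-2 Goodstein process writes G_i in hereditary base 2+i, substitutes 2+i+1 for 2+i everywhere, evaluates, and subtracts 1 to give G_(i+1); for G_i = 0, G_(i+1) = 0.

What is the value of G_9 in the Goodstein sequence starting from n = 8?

8 —HB2→ 2^(2 + 1) —bump→ 3^(3 + 1) = 81 —(−1)→ 80
80 —HB3→ 2·3^3 + 2·3^2 + 2·3 + 2 —bump→ 2·4^4 + 2·4^2 + 2·4 + 2 = 554 —(−1)→ 553
553 —HB4→ 2·4^4 + 2·4^2 + 2·4 + 1 —bump→ 2·5^5 + 2·5^2 + 2·5 + 1 = 6311 —(−1)→ 6310
6310 —HB5→ 2·5^5 + 2·5^2 + 2·5 —bump→ 2·6^6 + 2·6^2 + 2·6 = 93396 —(−1)→ 93395
93395 —HB6→ 2·6^6 + 2·6^2 + 6 + 5 —bump→ 2·7^7 + 2·7^2 + 7 + 5 = 1647196 —(−1)→ 1647195
1647195 —HB7→ 2·7^7 + 2·7^2 + 7 + 4 —bump→ 2·8^8 + 2·8^2 + 8 + 4 = 33554572 —(−1)→ 33554571
33554571 —HB8→ 2·8^8 + 2·8^2 + 8 + 3 —bump→ 2·9^9 + 2·9^2 + 9 + 3 = 774841152 —(−1)→ 774841151
774841151 —HB9→ 2·9^9 + 2·9^2 + 9 + 2 —bump→ 2·10^10 + 2·10^2 + 10 + 2 = 20000000212 —(−1)→ 20000000211
20000000211 —HB10→ 2·10^10 + 2·10^2 + 10 + 1 —bump→ 2·11^11 + 2·11^2 + 11 + 1 = 570623341476 —(−1)→ 570623341475

570623341475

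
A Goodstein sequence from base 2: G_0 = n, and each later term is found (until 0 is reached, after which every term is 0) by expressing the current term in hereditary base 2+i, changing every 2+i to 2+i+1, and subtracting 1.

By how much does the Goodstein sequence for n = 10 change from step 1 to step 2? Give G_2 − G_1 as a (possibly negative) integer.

G_0=10  [base 2] 2^(2 + 1) + 2  →[2↦3]→  3^(3 + 1) + 3 = 84  −1 ⇒ G_1=83
G_1=83  [base 3] 3^(3 + 1) + 2  →[3↦4]→  4^(4 + 1) + 2 = 1026  −1 ⇒ G_2=1025

942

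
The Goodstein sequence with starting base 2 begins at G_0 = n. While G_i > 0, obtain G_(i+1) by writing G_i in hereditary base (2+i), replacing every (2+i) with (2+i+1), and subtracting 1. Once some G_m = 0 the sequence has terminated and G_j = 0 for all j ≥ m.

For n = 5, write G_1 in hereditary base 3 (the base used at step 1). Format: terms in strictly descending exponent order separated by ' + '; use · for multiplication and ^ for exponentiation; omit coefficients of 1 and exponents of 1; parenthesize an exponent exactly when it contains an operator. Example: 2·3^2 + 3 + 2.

[0] 5 ≡ 2^2 + 1 (base 2). Lift 3: 28. −1: 27.
[1] 27 ≡ 3^3 (base 3). Lift 4: 256. −1: 255.

3^3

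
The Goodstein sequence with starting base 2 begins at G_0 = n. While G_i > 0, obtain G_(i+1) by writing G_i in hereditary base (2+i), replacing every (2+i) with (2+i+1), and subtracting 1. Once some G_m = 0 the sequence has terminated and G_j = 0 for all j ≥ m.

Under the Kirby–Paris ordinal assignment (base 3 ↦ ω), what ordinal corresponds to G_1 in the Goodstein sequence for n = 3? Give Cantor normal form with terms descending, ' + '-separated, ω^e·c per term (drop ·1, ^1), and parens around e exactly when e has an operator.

(0) 3|_2 = 2 + 1 ↦ 3 + 1|_3 = 4 ⇒ 3
(1) 3|_3 = 3 ↦ 4|_4 = 4 ⇒ 3

ω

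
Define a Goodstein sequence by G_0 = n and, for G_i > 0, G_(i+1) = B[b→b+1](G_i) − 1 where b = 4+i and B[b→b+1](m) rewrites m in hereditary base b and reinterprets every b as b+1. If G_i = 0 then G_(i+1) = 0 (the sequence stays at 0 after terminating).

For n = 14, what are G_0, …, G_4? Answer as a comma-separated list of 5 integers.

14, 16, 18, 20, 21

step 0: 14 = 3·4 + 2; sub 5 for 4: 3·5 + 2; = 17; G_1 = 17−1 = 16
step 1: 16 = 3·5 + 1; sub 6 for 5: 3·6 + 1; = 19; G_2 = 19−1 = 18
step 2: 18 = 3·6; sub 7 for 6: 3·7; = 21; G_3 = 21−1 = 20
step 3: 20 = 2·7 + 6; sub 8 for 7: 2·8 + 6; = 22; G_4 = 22−1 = 21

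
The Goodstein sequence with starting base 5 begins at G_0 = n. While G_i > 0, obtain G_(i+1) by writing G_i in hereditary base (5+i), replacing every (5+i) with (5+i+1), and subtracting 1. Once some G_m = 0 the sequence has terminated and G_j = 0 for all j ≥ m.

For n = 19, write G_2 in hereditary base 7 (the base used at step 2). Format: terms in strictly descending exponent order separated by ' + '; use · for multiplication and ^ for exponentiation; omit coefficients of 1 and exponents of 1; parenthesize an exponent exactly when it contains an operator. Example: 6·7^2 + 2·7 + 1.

3·7 + 2

i=0: 19 = 3·5 + 4 (b=5); 5→6: 3·6 + 4 = 22; 22−1 = 21
i=1: 21 = 3·6 + 3 (b=6); 6→7: 3·7 + 3 = 24; 24−1 = 23
i=2: 23 = 3·7 + 2 (b=7); 7→8: 3·8 + 2 = 26; 26−1 = 25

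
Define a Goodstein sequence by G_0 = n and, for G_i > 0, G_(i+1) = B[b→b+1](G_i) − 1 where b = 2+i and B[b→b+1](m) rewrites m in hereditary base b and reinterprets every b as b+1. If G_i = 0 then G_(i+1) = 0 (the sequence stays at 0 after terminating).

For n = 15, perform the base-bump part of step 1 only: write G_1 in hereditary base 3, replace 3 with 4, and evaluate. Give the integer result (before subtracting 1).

15 —HB2→ 2^(2 + 1) + 2^2 + 2 + 1 —bump→ 3^(3 + 1) + 3^3 + 3 + 1 = 112 —(−1)→ 111
111 —HB3→ 3^(3 + 1) + 3^3 + 3 —bump→ 4^(4 + 1) + 4^4 + 4 = 1284 —(−1)→ 1283

1284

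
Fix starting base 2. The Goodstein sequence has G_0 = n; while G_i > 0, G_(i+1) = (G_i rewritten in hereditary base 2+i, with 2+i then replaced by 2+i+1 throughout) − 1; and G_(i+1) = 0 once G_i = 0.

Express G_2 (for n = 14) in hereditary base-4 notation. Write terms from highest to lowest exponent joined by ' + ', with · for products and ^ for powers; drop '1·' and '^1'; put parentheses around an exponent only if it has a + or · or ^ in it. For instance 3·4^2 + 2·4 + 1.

i=0: 14 = 2^(2 + 1) + 2^2 + 2 (b=2); 2→3: 3^(3 + 1) + 3^3 + 3 = 111; 111−1 = 110
i=1: 110 = 3^(3 + 1) + 3^3 + 2 (b=3); 3→4: 4^(4 + 1) + 4^4 + 2 = 1282; 1282−1 = 1281

4^(4 + 1) + 4^4 + 1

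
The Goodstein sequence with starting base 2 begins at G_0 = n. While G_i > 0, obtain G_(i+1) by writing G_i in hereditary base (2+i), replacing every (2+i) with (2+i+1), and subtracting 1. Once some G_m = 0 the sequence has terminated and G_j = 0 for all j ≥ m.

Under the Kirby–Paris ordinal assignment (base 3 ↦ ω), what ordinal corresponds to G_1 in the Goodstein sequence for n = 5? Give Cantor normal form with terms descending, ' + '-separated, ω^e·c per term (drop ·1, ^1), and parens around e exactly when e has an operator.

ω^ω

5 —HB2→ 2^2 + 1 —bump→ 3^3 + 1 = 28 —(−1)→ 27
27 —HB3→ 3^3 —bump→ 4^4 = 256 —(−1)→ 255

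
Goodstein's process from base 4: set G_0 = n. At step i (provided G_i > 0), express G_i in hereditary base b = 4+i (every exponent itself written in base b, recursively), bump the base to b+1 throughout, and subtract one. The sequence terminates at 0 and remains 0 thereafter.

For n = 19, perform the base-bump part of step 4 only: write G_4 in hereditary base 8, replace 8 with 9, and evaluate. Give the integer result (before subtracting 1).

(0) 19|_4 = 4^2 + 3 ↦ 5^2 + 3|_5 = 28 ⇒ 27
(1) 27|_5 = 5^2 + 2 ↦ 6^2 + 2|_6 = 38 ⇒ 37
(2) 37|_6 = 6^2 + 1 ↦ 7^2 + 1|_7 = 50 ⇒ 49
(3) 49|_7 = 7^2 ↦ 8^2|_8 = 64 ⇒ 63
(4) 63|_8 = 7·8 + 7 ↦ 7·9 + 7|_9 = 70 ⇒ 69

70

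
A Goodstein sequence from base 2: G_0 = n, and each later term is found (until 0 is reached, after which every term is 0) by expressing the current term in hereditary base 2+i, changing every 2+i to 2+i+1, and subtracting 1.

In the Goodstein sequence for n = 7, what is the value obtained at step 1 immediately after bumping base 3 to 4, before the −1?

260

i=0: 7 = 2^2 + 2 + 1 (b=2); 2→3: 3^3 + 3 + 1 = 31; 31−1 = 30
i=1: 30 = 3^3 + 3 (b=3); 3→4: 4^4 + 4 = 260; 260−1 = 259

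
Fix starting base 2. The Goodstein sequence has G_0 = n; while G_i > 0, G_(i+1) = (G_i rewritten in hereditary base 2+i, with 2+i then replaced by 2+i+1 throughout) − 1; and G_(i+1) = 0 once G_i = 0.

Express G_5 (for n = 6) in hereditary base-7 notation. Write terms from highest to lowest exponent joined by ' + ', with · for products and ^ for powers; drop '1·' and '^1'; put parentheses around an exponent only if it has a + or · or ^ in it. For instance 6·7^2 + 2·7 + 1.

(0) 6|_2 = 2^2 + 2 ↦ 3^3 + 3|_3 = 30 ⇒ 29
(1) 29|_3 = 3^3 + 2 ↦ 4^4 + 2|_4 = 258 ⇒ 257
(2) 257|_4 = 4^4 + 1 ↦ 5^5 + 1|_5 = 3126 ⇒ 3125
(3) 3125|_5 = 5^5 ↦ 6^6|_6 = 46656 ⇒ 46655
(4) 46655|_6 = 5·6^5 + 5·6^4 + 5·6^3 + 5·6^2 + 5·6 + 5 ↦ 5·7^5 + 5·7^4 + 5·7^3 + 5·7^2 + 5·7 + 5|_7 = 98040 ⇒ 98039
(5) 98039|_7 = 5·7^5 + 5·7^4 + 5·7^3 + 5·7^2 + 5·7 + 4 ↦ 5·8^5 + 5·8^4 + 5·8^3 + 5·8^2 + 5·8 + 4|_8 = 187244 ⇒ 187243

5·7^5 + 5·7^4 + 5·7^3 + 5·7^2 + 5·7 + 4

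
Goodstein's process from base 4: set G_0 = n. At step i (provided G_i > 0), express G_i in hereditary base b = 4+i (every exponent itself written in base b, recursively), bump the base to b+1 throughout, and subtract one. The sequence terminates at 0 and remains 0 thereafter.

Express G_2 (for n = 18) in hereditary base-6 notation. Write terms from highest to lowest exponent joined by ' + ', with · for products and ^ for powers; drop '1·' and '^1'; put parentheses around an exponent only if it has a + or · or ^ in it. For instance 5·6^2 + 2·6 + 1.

6^2

G_0 = 18. HB_4(18) = 4^2 + 2. Bump = 27. G_1 = 26.
G_1 = 26. HB_5(26) = 5^2 + 1. Bump = 37. G_2 = 36.
G_2 = 36. HB_6(36) = 6^2. Bump = 49. G_3 = 48.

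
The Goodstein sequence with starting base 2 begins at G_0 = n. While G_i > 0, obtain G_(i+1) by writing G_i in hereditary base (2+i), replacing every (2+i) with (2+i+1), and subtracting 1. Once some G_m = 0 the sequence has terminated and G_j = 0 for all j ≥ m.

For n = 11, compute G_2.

step 0: 11 = 2^(2 + 1) + 2 + 1; sub 3 for 2: 3^(3 + 1) + 3 + 1; = 85; G_1 = 85−1 = 84
step 1: 84 = 3^(3 + 1) + 3; sub 4 for 3: 4^(4 + 1) + 4; = 1028; G_2 = 1028−1 = 1027

1027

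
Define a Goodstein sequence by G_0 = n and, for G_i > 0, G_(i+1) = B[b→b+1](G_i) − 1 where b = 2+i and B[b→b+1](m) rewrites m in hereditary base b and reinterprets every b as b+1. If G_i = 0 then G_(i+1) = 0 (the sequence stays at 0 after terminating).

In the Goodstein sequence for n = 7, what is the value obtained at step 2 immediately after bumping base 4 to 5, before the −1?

(0) 7|_2 = 2^2 + 2 + 1 ↦ 3^3 + 3 + 1|_3 = 31 ⇒ 30
(1) 30|_3 = 3^3 + 3 ↦ 4^4 + 4|_4 = 260 ⇒ 259
(2) 259|_4 = 4^4 + 3 ↦ 5^5 + 3|_5 = 3128 ⇒ 3127

3128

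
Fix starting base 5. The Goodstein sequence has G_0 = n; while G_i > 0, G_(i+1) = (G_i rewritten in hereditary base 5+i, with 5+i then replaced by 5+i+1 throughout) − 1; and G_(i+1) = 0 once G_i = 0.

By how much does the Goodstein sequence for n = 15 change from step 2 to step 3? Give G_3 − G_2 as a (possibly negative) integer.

step 0: 15 = 3·5; sub 6 for 5: 3·6; = 18; G_1 = 18−1 = 17
step 1: 17 = 2·6 + 5; sub 7 for 6: 2·7 + 5; = 19; G_2 = 19−1 = 18
step 2: 18 = 2·7 + 4; sub 8 for 7: 2·8 + 4; = 20; G_3 = 20−1 = 19

1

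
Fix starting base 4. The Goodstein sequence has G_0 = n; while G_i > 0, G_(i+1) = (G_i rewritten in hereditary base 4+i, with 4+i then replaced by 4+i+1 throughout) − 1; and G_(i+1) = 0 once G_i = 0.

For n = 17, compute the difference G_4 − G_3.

4

17 —HB4→ 4^2 + 1 —bump→ 5^2 + 1 = 26 —(−1)→ 25
25 —HB5→ 5^2 —bump→ 6^2 = 36 —(−1)→ 35
35 —HB6→ 5·6 + 5 —bump→ 5·7 + 5 = 40 —(−1)→ 39
39 —HB7→ 5·7 + 4 —bump→ 5·8 + 4 = 44 —(−1)→ 43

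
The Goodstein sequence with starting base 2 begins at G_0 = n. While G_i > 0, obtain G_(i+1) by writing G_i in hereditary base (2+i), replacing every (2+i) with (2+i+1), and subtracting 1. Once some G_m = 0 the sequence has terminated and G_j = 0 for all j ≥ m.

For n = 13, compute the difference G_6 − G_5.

(0) 13|_2 = 2^(2 + 1) + 2^2 + 1 ↦ 3^(3 + 1) + 3^3 + 1|_3 = 109 ⇒ 108
(1) 108|_3 = 3^(3 + 1) + 3^3 ↦ 4^(4 + 1) + 4^4|_4 = 1280 ⇒ 1279
(2) 1279|_4 = 4^(4 + 1) + 3·4^3 + 3·4^2 + 3·4 + 3 ↦ 5^(5 + 1) + 3·5^3 + 3·5^2 + 3·5 + 3|_5 = 16093 ⇒ 16092
(3) 16092|_5 = 5^(5 + 1) + 3·5^3 + 3·5^2 + 3·5 + 2 ↦ 6^(6 + 1) + 3·6^3 + 3·6^2 + 3·6 + 2|_6 = 280712 ⇒ 280711
(4) 280711|_6 = 6^(6 + 1) + 3·6^3 + 3·6^2 + 3·6 + 1 ↦ 7^(7 + 1) + 3·7^3 + 3·7^2 + 3·7 + 1|_7 = 5765999 ⇒ 5765998
(5) 5765998|_7 = 7^(7 + 1) + 3·7^3 + 3·7^2 + 3·7 ↦ 8^(8 + 1) + 3·8^3 + 3·8^2 + 3·8|_8 = 134219480 ⇒ 134219479

128453481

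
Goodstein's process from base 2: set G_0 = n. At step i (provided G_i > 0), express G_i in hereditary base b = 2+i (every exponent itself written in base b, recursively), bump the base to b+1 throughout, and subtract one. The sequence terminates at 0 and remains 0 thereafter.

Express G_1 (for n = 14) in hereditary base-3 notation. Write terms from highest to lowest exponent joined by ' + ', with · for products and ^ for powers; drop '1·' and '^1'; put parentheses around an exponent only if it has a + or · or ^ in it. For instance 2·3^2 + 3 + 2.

3^(3 + 1) + 3^3 + 2

(0) 14|_2 = 2^(2 + 1) + 2^2 + 2 ↦ 3^(3 + 1) + 3^3 + 3|_3 = 111 ⇒ 110
(1) 110|_3 = 3^(3 + 1) + 3^3 + 2 ↦ 4^(4 + 1) + 4^4 + 2|_4 = 1282 ⇒ 1281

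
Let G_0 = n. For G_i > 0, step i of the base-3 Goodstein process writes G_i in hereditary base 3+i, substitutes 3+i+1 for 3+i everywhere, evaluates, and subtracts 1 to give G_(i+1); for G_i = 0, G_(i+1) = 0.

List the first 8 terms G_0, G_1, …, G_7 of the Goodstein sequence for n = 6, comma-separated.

(0) 6|_3 = 2·3 ↦ 2·4|_4 = 8 ⇒ 7
(1) 7|_4 = 4 + 3 ↦ 5 + 3|_5 = 8 ⇒ 7
(2) 7|_5 = 5 + 2 ↦ 6 + 2|_6 = 8 ⇒ 7
(3) 7|_6 = 6 + 1 ↦ 7 + 1|_7 = 8 ⇒ 7
(4) 7|_7 = 7 ↦ 8|_8 = 8 ⇒ 7
(5) 7|_8 = 7 ↦ 7|_9 = 7 ⇒ 6
(6) 6|_9 = 6 ↦ 6|_10 = 6 ⇒ 5

6, 7, 7, 7, 7, 7, 6, 5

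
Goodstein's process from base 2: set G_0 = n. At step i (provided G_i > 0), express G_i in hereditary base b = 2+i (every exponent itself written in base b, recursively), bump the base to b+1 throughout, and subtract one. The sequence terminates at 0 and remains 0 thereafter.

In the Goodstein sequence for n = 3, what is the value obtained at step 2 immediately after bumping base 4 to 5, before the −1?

3

(0) 3|_2 = 2 + 1 ↦ 3 + 1|_3 = 4 ⇒ 3
(1) 3|_3 = 3 ↦ 4|_4 = 4 ⇒ 3
(2) 3|_4 = 3 ↦ 3|_5 = 3 ⇒ 2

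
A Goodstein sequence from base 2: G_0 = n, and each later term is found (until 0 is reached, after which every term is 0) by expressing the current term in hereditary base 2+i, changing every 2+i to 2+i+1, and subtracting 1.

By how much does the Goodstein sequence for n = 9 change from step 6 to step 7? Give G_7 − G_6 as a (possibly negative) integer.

1111930522

G_0=9  [base 2] 2^(2 + 1) + 1  →[2↦3]→  3^(3 + 1) + 1 = 82  −1 ⇒ G_1=81
G_1=81  [base 3] 3^(3 + 1)  →[3↦4]→  4^(4 + 1) = 1024  −1 ⇒ G_2=1023
G_2=1023  [base 4] 3·4^4 + 3·4^3 + 3·4^2 + 3·4 + 3  →[4↦5]→  3·5^5 + 3·5^3 + 3·5^2 + 3·5 + 3 = 9843  −1 ⇒ G_3=9842
G_3=9842  [base 5] 3·5^5 + 3·5^3 + 3·5^2 + 3·5 + 2  →[5↦6]→  3·6^6 + 3·6^3 + 3·6^2 + 3·6 + 2 = 140744  −1 ⇒ G_4=140743
G_4=140743  [base 6] 3·6^6 + 3·6^3 + 3·6^2 + 3·6 + 1  →[6↦7]→  3·7^7 + 3·7^3 + 3·7^2 + 3·7 + 1 = 2471827  −1 ⇒ G_5=2471826
G_5=2471826  [base 7] 3·7^7 + 3·7^3 + 3·7^2 + 3·7  →[7↦8]→  3·8^8 + 3·8^3 + 3·8^2 + 3·8 = 50333400  −1 ⇒ G_6=50333399
G_6=50333399  [base 8] 3·8^8 + 3·8^3 + 3·8^2 + 2·8 + 7  →[8↦9]→  3·9^9 + 3·9^3 + 3·9^2 + 2·9 + 7 = 1162263922  −1 ⇒ G_7=1162263921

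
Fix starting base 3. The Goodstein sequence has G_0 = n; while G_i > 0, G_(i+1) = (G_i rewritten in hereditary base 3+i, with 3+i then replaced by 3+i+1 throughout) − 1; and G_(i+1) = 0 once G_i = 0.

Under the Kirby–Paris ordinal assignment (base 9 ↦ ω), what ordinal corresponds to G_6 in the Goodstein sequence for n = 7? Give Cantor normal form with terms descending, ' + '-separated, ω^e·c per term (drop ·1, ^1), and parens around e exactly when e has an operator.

ω

7 —HB3→ 2·3 + 1 —bump→ 2·4 + 1 = 9 —(−1)→ 8
8 —HB4→ 2·4 —bump→ 2·5 = 10 —(−1)→ 9
9 —HB5→ 5 + 4 —bump→ 6 + 4 = 10 —(−1)→ 9
9 —HB6→ 6 + 3 —bump→ 7 + 3 = 10 —(−1)→ 9
9 —HB7→ 7 + 2 —bump→ 8 + 2 = 10 —(−1)→ 9
9 —HB8→ 8 + 1 —bump→ 9 + 1 = 10 —(−1)→ 9
9 —HB9→ 9 —bump→ 10 = 10 —(−1)→ 9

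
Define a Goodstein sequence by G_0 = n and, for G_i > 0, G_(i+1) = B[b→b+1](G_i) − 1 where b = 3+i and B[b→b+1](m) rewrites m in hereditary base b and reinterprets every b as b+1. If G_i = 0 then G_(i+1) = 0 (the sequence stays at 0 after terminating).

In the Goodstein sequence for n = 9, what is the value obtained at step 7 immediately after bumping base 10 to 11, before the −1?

base 3: 9 = 3^2; at 4: 4^2 = 16; next = 15
base 4: 15 = 3·4 + 3; at 5: 3·5 + 3 = 18; next = 17
base 5: 17 = 3·5 + 2; at 6: 3·6 + 2 = 20; next = 19
base 6: 19 = 3·6 + 1; at 7: 3·7 + 1 = 22; next = 21
base 7: 21 = 3·7; at 8: 3·8 = 24; next = 23
base 8: 23 = 2·8 + 7; at 9: 2·9 + 7 = 25; next = 24
base 9: 24 = 2·9 + 6; at 10: 2·10 + 6 = 26; next = 25

27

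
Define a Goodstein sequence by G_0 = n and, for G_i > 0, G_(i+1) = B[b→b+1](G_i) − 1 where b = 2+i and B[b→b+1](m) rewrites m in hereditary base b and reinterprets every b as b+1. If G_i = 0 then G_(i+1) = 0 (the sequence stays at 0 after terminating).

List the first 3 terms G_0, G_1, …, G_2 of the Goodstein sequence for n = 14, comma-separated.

14, 110, 1281

i=0: 14 = 2^(2 + 1) + 2^2 + 2 (b=2); 2→3: 3^(3 + 1) + 3^3 + 3 = 111; 111−1 = 110
i=1: 110 = 3^(3 + 1) + 3^3 + 2 (b=3); 3→4: 4^(4 + 1) + 4^4 + 2 = 1282; 1282−1 = 1281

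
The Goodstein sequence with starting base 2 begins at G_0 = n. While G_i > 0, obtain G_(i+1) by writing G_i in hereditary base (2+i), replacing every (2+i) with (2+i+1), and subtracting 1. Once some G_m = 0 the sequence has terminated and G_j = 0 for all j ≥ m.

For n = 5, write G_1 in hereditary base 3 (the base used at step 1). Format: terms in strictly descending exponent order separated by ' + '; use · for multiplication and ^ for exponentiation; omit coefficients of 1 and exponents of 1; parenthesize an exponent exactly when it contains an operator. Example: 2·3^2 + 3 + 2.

i=0: 5 = 2^2 + 1 (b=2); 2→3: 3^3 + 1 = 28; 28−1 = 27
i=1: 27 = 3^3 (b=3); 3→4: 4^4 = 256; 256−1 = 255

3^3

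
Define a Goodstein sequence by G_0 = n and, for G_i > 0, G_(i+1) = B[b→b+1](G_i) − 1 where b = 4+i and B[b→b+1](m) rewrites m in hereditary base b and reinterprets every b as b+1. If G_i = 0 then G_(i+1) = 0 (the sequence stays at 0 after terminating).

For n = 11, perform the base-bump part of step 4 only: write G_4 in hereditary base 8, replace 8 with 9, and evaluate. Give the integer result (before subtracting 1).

11 —HB4→ 2·4 + 3 —bump→ 2·5 + 3 = 13 —(−1)→ 12
12 —HB5→ 2·5 + 2 —bump→ 2·6 + 2 = 14 —(−1)→ 13
13 —HB6→ 2·6 + 1 —bump→ 2·7 + 1 = 15 —(−1)→ 14
14 —HB7→ 2·7 —bump→ 2·8 = 16 —(−1)→ 15
15 —HB8→ 8 + 7 —bump→ 9 + 7 = 16 —(−1)→ 15

16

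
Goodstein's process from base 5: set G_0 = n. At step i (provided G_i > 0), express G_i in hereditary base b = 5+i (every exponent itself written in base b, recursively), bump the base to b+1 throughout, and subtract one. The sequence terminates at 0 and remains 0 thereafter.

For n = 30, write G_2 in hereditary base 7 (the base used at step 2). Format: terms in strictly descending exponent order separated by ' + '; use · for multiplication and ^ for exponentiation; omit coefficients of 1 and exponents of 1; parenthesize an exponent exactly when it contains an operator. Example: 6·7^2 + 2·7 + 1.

G_0 = 30. HB_5(30) = 5^2 + 5. Bump = 42. G_1 = 41.
G_1 = 41. HB_6(41) = 6^2 + 5. Bump = 54. G_2 = 53.

7^2 + 4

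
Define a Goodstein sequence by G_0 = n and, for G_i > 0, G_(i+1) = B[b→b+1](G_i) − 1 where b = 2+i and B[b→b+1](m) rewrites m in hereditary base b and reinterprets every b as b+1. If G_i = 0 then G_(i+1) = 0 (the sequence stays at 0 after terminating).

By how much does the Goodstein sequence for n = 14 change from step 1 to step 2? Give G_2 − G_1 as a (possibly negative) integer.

step 0: 14 = 2^(2 + 1) + 2^2 + 2; sub 3 for 2: 3^(3 + 1) + 3^3 + 3; = 111; G_1 = 111−1 = 110
step 1: 110 = 3^(3 + 1) + 3^3 + 2; sub 4 for 3: 4^(4 + 1) + 4^4 + 2; = 1282; G_2 = 1282−1 = 1281

1171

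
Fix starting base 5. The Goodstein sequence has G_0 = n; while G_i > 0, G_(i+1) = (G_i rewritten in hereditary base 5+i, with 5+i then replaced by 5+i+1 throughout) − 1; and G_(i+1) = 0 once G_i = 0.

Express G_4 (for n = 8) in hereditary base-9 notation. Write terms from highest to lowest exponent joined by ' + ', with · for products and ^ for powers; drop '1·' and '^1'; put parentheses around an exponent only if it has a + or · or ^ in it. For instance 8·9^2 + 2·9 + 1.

8

8 —HB5→ 5 + 3 —bump→ 6 + 3 = 9 —(−1)→ 8
8 —HB6→ 6 + 2 —bump→ 7 + 2 = 9 —(−1)→ 8
8 —HB7→ 7 + 1 —bump→ 8 + 1 = 9 —(−1)→ 8
8 —HB8→ 8 —bump→ 9 = 9 —(−1)→ 8
8 —HB9→ 8 —bump→ 8 = 8 —(−1)→ 7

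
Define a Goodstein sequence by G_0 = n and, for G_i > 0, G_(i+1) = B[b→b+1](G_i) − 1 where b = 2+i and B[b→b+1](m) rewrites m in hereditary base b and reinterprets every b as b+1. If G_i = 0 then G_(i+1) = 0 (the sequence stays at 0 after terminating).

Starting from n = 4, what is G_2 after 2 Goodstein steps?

[0] 4 ≡ 2^2 (base 2). Lift 3: 27. −1: 26.
[1] 26 ≡ 2·3^2 + 2·3 + 2 (base 3). Lift 4: 42. −1: 41.
[2] 41 ≡ 2·4^2 + 2·4 + 1 (base 4). Lift 5: 61. −1: 60.

41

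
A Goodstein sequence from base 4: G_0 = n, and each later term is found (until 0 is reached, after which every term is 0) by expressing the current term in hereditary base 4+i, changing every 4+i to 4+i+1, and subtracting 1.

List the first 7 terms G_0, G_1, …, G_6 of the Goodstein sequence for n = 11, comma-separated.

11, 12, 13, 14, 15, 15, 15

G_0 = 11. HB_4(11) = 2·4 + 3. Bump = 13. G_1 = 12.
G_1 = 12. HB_5(12) = 2·5 + 2. Bump = 14. G_2 = 13.
G_2 = 13. HB_6(13) = 2·6 + 1. Bump = 15. G_3 = 14.
G_3 = 14. HB_7(14) = 2·7. Bump = 16. G_4 = 15.
G_4 = 15. HB_8(15) = 8 + 7. Bump = 16. G_5 = 15.
G_5 = 15. HB_9(15) = 9 + 6. Bump = 16. G_6 = 15.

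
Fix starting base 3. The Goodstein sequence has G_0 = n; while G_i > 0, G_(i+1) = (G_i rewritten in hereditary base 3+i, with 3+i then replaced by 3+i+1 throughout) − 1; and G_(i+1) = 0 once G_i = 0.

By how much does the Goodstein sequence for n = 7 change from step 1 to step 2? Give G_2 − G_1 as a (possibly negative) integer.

[0] 7 ≡ 2·3 + 1 (base 3). Lift 4: 9. −1: 8.
[1] 8 ≡ 2·4 (base 4). Lift 5: 10. −1: 9.

1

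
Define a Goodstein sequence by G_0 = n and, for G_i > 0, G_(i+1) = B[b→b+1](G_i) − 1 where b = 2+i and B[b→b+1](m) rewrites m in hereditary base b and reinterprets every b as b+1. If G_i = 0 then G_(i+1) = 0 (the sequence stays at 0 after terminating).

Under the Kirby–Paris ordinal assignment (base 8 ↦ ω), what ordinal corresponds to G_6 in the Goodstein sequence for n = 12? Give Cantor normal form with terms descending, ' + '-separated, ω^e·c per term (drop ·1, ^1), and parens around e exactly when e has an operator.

ω^(ω + 1) + ω^2·2 + ω + 3

(0) 12|_2 = 2^(2 + 1) + 2^2 ↦ 3^(3 + 1) + 3^3|_3 = 108 ⇒ 107
(1) 107|_3 = 3^(3 + 1) + 2·3^2 + 2·3 + 2 ↦ 4^(4 + 1) + 2·4^2 + 2·4 + 2|_4 = 1066 ⇒ 1065
(2) 1065|_4 = 4^(4 + 1) + 2·4^2 + 2·4 + 1 ↦ 5^(5 + 1) + 2·5^2 + 2·5 + 1|_5 = 15686 ⇒ 15685
(3) 15685|_5 = 5^(5 + 1) + 2·5^2 + 2·5 ↦ 6^(6 + 1) + 2·6^2 + 2·6|_6 = 280020 ⇒ 280019
(4) 280019|_6 = 6^(6 + 1) + 2·6^2 + 6 + 5 ↦ 7^(7 + 1) + 2·7^2 + 7 + 5|_7 = 5764911 ⇒ 5764910
(5) 5764910|_7 = 7^(7 + 1) + 2·7^2 + 7 + 4 ↦ 8^(8 + 1) + 2·8^2 + 8 + 4|_8 = 134217868 ⇒ 134217867
(6) 134217867|_8 = 8^(8 + 1) + 2·8^2 + 8 + 3 ↦ 9^(9 + 1) + 2·9^2 + 9 + 3|_9 = 3486784575 ⇒ 3486784574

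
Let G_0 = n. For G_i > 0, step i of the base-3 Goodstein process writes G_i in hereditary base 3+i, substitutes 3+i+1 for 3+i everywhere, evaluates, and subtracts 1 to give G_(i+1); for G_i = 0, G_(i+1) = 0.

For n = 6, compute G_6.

6

step 0: 6 = 2·3; sub 4 for 3: 2·4; = 8; G_1 = 8−1 = 7
step 1: 7 = 4 + 3; sub 5 for 4: 5 + 3; = 8; G_2 = 8−1 = 7
step 2: 7 = 5 + 2; sub 6 for 5: 6 + 2; = 8; G_3 = 8−1 = 7
step 3: 7 = 6 + 1; sub 7 for 6: 7 + 1; = 8; G_4 = 8−1 = 7
step 4: 7 = 7; sub 8 for 7: 8; = 8; G_5 = 8−1 = 7
step 5: 7 = 7; sub 9 for 8: 7; = 7; G_6 = 7−1 = 6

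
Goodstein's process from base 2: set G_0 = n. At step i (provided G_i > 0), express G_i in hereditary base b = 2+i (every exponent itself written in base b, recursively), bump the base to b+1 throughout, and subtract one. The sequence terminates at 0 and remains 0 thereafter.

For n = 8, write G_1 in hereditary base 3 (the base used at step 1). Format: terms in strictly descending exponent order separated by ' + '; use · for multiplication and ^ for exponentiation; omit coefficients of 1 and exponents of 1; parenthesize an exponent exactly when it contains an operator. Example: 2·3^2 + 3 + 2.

2·3^3 + 2·3^2 + 2·3 + 2

8 —HB2→ 2^(2 + 1) —bump→ 3^(3 + 1) = 81 —(−1)→ 80
80 —HB3→ 2·3^3 + 2·3^2 + 2·3 + 2 —bump→ 2·4^4 + 2·4^2 + 2·4 + 2 = 554 —(−1)→ 553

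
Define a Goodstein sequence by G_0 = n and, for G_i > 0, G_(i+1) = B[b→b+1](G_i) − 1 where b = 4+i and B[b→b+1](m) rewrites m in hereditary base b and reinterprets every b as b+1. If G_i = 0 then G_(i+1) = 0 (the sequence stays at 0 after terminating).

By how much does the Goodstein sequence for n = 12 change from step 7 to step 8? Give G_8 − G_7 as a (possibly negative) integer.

(0) 12|_4 = 3·4 ↦ 3·5|_5 = 15 ⇒ 14
(1) 14|_5 = 2·5 + 4 ↦ 2·6 + 4|_6 = 16 ⇒ 15
(2) 15|_6 = 2·6 + 3 ↦ 2·7 + 3|_7 = 17 ⇒ 16
(3) 16|_7 = 2·7 + 2 ↦ 2·8 + 2|_8 = 18 ⇒ 17
(4) 17|_8 = 2·8 + 1 ↦ 2·9 + 1|_9 = 19 ⇒ 18
(5) 18|_9 = 2·9 ↦ 2·10|_10 = 20 ⇒ 19
(6) 19|_10 = 10 + 9 ↦ 11 + 9|_11 = 20 ⇒ 19
(7) 19|_11 = 11 + 8 ↦ 12 + 8|_12 = 20 ⇒ 19

0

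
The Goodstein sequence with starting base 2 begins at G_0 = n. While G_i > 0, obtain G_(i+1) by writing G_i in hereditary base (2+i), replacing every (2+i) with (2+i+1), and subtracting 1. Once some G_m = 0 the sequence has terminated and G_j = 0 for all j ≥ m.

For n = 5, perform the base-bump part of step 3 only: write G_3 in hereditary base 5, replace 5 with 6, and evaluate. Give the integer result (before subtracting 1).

776

step 0: 5 = 2^2 + 1; sub 3 for 2: 3^3 + 1; = 28; G_1 = 28−1 = 27
step 1: 27 = 3^3; sub 4 for 3: 4^4; = 256; G_2 = 256−1 = 255
step 2: 255 = 3·4^3 + 3·4^2 + 3·4 + 3; sub 5 for 4: 3·5^3 + 3·5^2 + 3·5 + 3; = 468; G_3 = 468−1 = 467
step 3: 467 = 3·5^3 + 3·5^2 + 3·5 + 2; sub 6 for 5: 3·6^3 + 3·6^2 + 3·6 + 2; = 776; G_4 = 776−1 = 775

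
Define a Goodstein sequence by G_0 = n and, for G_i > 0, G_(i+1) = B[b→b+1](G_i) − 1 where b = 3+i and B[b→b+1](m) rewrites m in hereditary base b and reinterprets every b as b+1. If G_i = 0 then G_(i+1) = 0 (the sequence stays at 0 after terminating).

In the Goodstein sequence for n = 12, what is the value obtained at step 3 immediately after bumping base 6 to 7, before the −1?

50

[0] 12 ≡ 3^2 + 3 (base 3). Lift 4: 20. −1: 19.
[1] 19 ≡ 4^2 + 3 (base 4). Lift 5: 28. −1: 27.
[2] 27 ≡ 5^2 + 2 (base 5). Lift 6: 38. −1: 37.
[3] 37 ≡ 6^2 + 1 (base 6). Lift 7: 50. −1: 49.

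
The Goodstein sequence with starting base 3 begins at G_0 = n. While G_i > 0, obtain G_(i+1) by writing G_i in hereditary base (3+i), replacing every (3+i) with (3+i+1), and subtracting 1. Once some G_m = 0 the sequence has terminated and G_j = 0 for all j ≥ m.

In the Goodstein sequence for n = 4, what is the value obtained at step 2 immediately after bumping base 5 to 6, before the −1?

4

G_0 = 4. HB_3(4) = 3 + 1. Bump = 5. G_1 = 4.
G_1 = 4. HB_4(4) = 4. Bump = 5. G_2 = 4.
G_2 = 4. HB_5(4) = 4. Bump = 4. G_3 = 3.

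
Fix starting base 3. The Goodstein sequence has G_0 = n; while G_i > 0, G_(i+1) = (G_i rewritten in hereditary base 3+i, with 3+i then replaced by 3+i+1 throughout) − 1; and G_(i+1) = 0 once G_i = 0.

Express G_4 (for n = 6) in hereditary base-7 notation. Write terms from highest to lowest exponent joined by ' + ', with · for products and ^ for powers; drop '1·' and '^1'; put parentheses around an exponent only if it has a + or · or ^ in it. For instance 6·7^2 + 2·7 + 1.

7

step 0: 6 = 2·3; sub 4 for 3: 2·4; = 8; G_1 = 8−1 = 7
step 1: 7 = 4 + 3; sub 5 for 4: 5 + 3; = 8; G_2 = 8−1 = 7
step 2: 7 = 5 + 2; sub 6 for 5: 6 + 2; = 8; G_3 = 8−1 = 7
step 3: 7 = 6 + 1; sub 7 for 6: 7 + 1; = 8; G_4 = 8−1 = 7
step 4: 7 = 7; sub 8 for 7: 8; = 8; G_5 = 8−1 = 7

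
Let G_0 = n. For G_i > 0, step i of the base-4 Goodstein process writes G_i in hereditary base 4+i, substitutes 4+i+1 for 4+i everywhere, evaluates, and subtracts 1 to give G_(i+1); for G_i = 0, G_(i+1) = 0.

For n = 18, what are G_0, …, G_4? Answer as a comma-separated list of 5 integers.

18, 26, 36, 48, 53

step 0: 18 = 4^2 + 2; sub 5 for 4: 5^2 + 2; = 27; G_1 = 27−1 = 26
step 1: 26 = 5^2 + 1; sub 6 for 5: 6^2 + 1; = 37; G_2 = 37−1 = 36
step 2: 36 = 6^2; sub 7 for 6: 7^2; = 49; G_3 = 49−1 = 48
step 3: 48 = 6·7 + 6; sub 8 for 7: 6·8 + 6; = 54; G_4 = 54−1 = 53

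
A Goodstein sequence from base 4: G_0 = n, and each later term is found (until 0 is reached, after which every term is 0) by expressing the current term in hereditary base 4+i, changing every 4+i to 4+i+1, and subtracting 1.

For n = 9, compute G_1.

10

step 0: 9 = 2·4 + 1; sub 5 for 4: 2·5 + 1; = 11; G_1 = 11−1 = 10
step 1: 10 = 2·5; sub 6 for 5: 2·6; = 12; G_2 = 12−1 = 11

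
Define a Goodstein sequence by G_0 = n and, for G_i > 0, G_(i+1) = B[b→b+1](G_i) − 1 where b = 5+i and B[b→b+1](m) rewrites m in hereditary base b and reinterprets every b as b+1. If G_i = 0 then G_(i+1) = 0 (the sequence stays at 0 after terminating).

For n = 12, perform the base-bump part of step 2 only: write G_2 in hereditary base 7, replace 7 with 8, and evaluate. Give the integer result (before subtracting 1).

16

G_0 = 12. HB_5(12) = 2·5 + 2. Bump = 14. G_1 = 13.
G_1 = 13. HB_6(13) = 2·6 + 1. Bump = 15. G_2 = 14.
G_2 = 14. HB_7(14) = 2·7. Bump = 16. G_3 = 15.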